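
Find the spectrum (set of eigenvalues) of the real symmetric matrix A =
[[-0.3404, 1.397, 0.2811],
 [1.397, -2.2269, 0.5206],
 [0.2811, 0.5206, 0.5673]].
sigma(A) ≈ {-3, 0, 1}

A is real symmetric, so its spectrum consists of real eigenvalues. Expanding the characteristic polynomial of the displayed matrix gives
  det(λ I - A) = p(λ) = λ^3 + (2)λ^2 + (-3)λ + (0).
Solving p(λ) = 0 yields eigenvalues ≈ -3, 0, 1. (A is shown rounded to 4 decimals, so these recover the underlying integer eigenvalues to within that precision.)
Verification: the trace of A = -2 equals the sum of eigenvalues -2, and det(A) ≈ -0.0000 matches the eigenvalue product 0.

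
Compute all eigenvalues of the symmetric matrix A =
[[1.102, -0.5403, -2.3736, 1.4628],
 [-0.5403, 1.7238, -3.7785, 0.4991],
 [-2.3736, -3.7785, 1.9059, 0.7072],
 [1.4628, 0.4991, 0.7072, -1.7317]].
sigma(A) ≈ {-4, -1, 2, 6}

A is real symmetric, so its spectrum consists of real eigenvalues. Expanding the characteristic polynomial of the displayed matrix gives
  det(λ I - A) = p(λ) = λ^4 + (-3)λ^3 + (-24)λ^2 + (28)λ + (48.0026).
Solving p(λ) = 0 yields eigenvalues ≈ -4, -1, 2, 6. (A is shown rounded to 4 decimals, so these recover the underlying integer eigenvalues to within that precision.)
Verification: the trace of A = 3 equals the sum of eigenvalues 3, and det(A) ≈ 48.0026 matches the eigenvalue product 48.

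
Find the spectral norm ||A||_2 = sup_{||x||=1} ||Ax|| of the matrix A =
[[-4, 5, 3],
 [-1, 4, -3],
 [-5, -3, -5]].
||A||_2 ≈ 8.0958 (= sqrt(largest eigenvalue of A^T A))

||A||_2 = sigma_max(A) = sqrt(lambda_max(A^T A)). Form the symmetric matrix M = A^T A =
[[42, -9, 16],
 [-9, 50, 18],
 [16, 18, 43]].
Its characteristic polynomial (trace, sum of principal 2x2 minors, determinant of M give the coefficients) is
  p(λ) = det(λ I - M) = λ^3 - 135λ^2 + 5395λ - 55225.
No integer candidate from the rational root theorem (±divisors of 55225) is a root, so the roots are irrational. The cubic discriminant is Δ = 499298000 > 0, so there are three distinct real roots. p(15) = -1300 and p(16) = 631 have opposite signs, so a root lies in (15, 16); Newton's method refines it to λ ≈ 15.663. p(53) = 372 and p(54) = -91 have opposite signs, so a root lies in (53, 54); Newton's method refines it to λ ≈ 53.7944. p(65) = -300 and p(66) = 281 have opposite signs, so a root lies in (65, 66); Newton's method refines it to λ ≈ 65.5426. Check (Vieta): the three roots sum to 135, matching tr M = 135.
So the eigenvalues of A^T A are ≈ 15.663, 53.7944, 65.5426 (all ≥ 0, as they must be for A^T A). The largest is λ_max ≈ 65.5426, hence ||A||_2 = sqrt(λ_max) ≈ 8.0958.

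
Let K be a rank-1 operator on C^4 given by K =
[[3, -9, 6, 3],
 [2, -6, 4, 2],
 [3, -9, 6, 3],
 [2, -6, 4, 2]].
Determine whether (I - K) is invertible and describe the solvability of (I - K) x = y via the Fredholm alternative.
(I - K) is invertible (det(I - K) = -4 ≠ 0), so for every y in C^4 the equation (I - K) x = y has a unique solution.

K has rank 1, so it is an outer product K = u v^T: every row of K is a multiple of one row vector. Reading off the entries, u = (-3, -2, -3, -2) and v = (-1, 3, -2, -1) (row i of K equals u_i·v^T). A rank-one matrix u v^T satisfies K u = u (v·u) and kills the (3)-dimensional subspace v^⊥, so its characteristic polynomial is lambda^3 (lambda - v·u) with v·u = tr K = 5. Hence the eigenvalues of I - K are 1 (multiplicity 3) and 1 - (5) = -4, so det(I - K) = -4. (Direct check: I - K =
[[-2, 9, -6, -3],
 [-2, 7, -4, -2],
 [-3, 9, -5, -3],
 [-2, 6, -4, -1]]
has determinant -4.) The finite-dimensional Fredholm alternative says: either (I - K) is invertible, or ker(I - K) ≠ {0} and then range(I - K) = ker((I - K)^*)^⊥, with dim ker(I - K) = dim ker((I - K)^*). Since det(I - K) ≠ 0, 1 is not an eigenvalue of K and ker(I - K) = {0}, so we are in the first case: for every y there is a unique x = (I - K)^(-1) y. Explicitly, by the Sherman–Morrison formula, (I - u v^T)^(-1) = I + u v^T/(1 - v·u), i.e. (I - K)^(-1) = I + K/(-4).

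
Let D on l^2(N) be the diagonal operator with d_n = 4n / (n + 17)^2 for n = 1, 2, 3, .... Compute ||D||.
||D|| = 1/17 (attained at n = 17)

For D diagonal, ||D|| = sup_n |d_n|. Treat f(x) = 4x / (x + 17)^2 for real x > 0. By the quotient rule, f'(x) = 4(17 - x)/(x + 17)^3, which is positive for x < 17 and negative for x > 17. So f has a unique maximum at x = 17, and since 17 is a positive integer, the supremum over n ≥ 1 is attained at n = 17: d_17 = 4·17/(17 + 17)^2 = 4·17/1156 = 1/17. Hence ||D|| = 1/17.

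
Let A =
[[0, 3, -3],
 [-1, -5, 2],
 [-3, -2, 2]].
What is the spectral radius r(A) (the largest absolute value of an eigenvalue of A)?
r(A) ≈ 4.3313

The eigenvalues of A are the roots of its characteristic polynomial. With M = A (coefficients from the trace, the sum of principal 2x2 minors, and det A):
  p(λ) = det(λ I - M) = λ^3 + 3λ^2 - 12λ - 27.
No integer candidate from the rational root theorem (±divisors of 27) is a root, so the roots are irrational. The cubic discriminant is Δ = 8937 > 0, so there are three distinct real roots. p(-5) = -17 and p(-4) = 5 have opposite signs, so a root lies in (-5, -4); Newton's method refines it to λ ≈ -4.3313. p(-2) = 1 and p(-1) = -13 have opposite signs, so a root lies in (-2, -1); Newton's method refines it to λ ≈ -1.9183. p(3) = -9 and p(4) = 37 have opposite signs, so a root lies in (3, 4); Newton's method refines it to λ ≈ 3.2496. Check (Vieta): the three roots sum to -3, matching tr M = -3.
Thus the eigenvalues (to 4 decimals) are -4.3313 (modulus 4.3313); -1.9183 (modulus 1.9183); 3.2496 (modulus 3.2496). The spectral radius is the largest modulus: r(A) ≈ 4.3313. (Cross-check: r(A) ≤ ||A||_2 ≈ 7.5319; equality holds whenever A is normal, though it can also hold for some non-normal A.)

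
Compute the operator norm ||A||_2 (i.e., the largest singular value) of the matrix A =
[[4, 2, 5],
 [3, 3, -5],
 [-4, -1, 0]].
||A||_2 ≈ 7.3364 (= sqrt(largest eigenvalue of A^T A))

||A||_2 = sigma_max(A) = sqrt(lambda_max(A^T A)). Form the symmetric matrix M = A^T A =
[[41, 21, 5],
 [21, 14, -5],
 [5, -5, 50]].
Its characteristic polynomial (trace, sum of principal 2x2 minors, determinant of M give the coefficients) is
  p(λ) = det(λ I - M) = λ^3 - 105λ^2 + 2833λ - 4225.
No integer candidate from the rational root theorem (±divisors of 4225) is a root, so the roots are irrational. The cubic discriminant is Δ = 112435952 > 0, so there are three distinct real roots. p(1) = -1496 and p(2) = 1029 have opposite signs, so a root lies in (1, 2); Newton's method refines it to λ ≈ 1.5828. p(49) = 136 and p(50) = -75 have opposite signs, so a root lies in (49, 50); Newton's method refines it to λ ≈ 49.5948. p(53) = -144 and p(54) = 41 have opposite signs, so a root lies in (53, 54); Newton's method refines it to λ ≈ 53.8224. Check (Vieta): the three roots sum to 105, matching tr M = 105.
So the eigenvalues of A^T A are ≈ 1.5828, 49.5948, 53.8224 (all ≥ 0, as they must be for A^T A). The largest is λ_max ≈ 53.8224, hence ||A||_2 = sqrt(λ_max) ≈ 7.3364.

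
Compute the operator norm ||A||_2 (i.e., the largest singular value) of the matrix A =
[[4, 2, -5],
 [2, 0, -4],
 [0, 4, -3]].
||A||_2 ≈ 8.7298 (= sqrt(largest eigenvalue of A^T A))

||A||_2 = sigma_max(A) = sqrt(lambda_max(A^T A)). Form the symmetric matrix M = A^T A =
[[20, 8, -28],
 [8, 20, -22],
 [-28, -22, 50]].
Its characteristic polynomial (trace, sum of principal 2x2 minors, determinant of M give the coefficients) is
  p(λ) = det(λ I - M) = λ^3 - 90λ^2 + 1068λ - 1296.
No integer candidate from the rational root theorem (±divisors of 1296) is a root, so the roots are irrational. The cubic discriminant is Δ = 2784110400 > 0, so there are three distinct real roots. p(1) = -317 and p(2) = 488 have opposite signs, so a root lies in (1, 2); Newton's method refines it to λ ≈ 1.369. p(12) = 288 and p(13) = -425 have opposite signs, so a root lies in (12, 13); Newton's method refines it to λ ≈ 12.4219. p(76) = -992 and p(77) = 3863 have opposite signs, so a root lies in (76, 77); Newton's method refines it to λ ≈ 76.2091. Check (Vieta): the three roots sum to 90, matching tr M = 90.
So the eigenvalues of A^T A are ≈ 1.369, 12.4219, 76.2091 (all ≥ 0, as they must be for A^T A). The largest is λ_max ≈ 76.2091, hence ||A||_2 = sqrt(λ_max) ≈ 8.7298.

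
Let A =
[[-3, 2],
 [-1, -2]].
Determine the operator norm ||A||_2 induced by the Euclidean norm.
||A||_2 = sqrt((18 + sqrt(68))/2) ≈ 3.6226 (= sqrt(largest eigenvalue of A^T A))

||A||_2 = sigma_max(A) = sqrt(lambda_max(A^T A)). Form the symmetric matrix M = A^T A =
[[10, -4],
 [-4, 8]].
Its characteristic polynomial (trace, determinant of M give the coefficients) is
  p(λ) = det(λ I - M) = λ^2 - 18λ + 64.
For λ^2 - 18λ + 64 the discriminant is 68. It is nonnegative but not a perfect square, so the roots are real and irrational: λ = (18 ± sqrt(68))/2 ≈ 13.1231, 4.8769.
So the eigenvalues of A^T A are ≈ 4.8769, 13.1231 (all ≥ 0, as they must be for A^T A). The largest is λ_max = (18 + sqrt(68))/2 ≈ 13.1231, hence ||A||_2 = sqrt(λ_max) = sqrt((18 + sqrt(68))/2) ≈ 3.6226.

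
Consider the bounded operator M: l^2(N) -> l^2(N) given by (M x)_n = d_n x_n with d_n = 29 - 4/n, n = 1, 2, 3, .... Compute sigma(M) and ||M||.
sigma(M) = {29 - 4/n : n ≥ 1} ∪ {29}; ||M|| = 29

A bounded diagonal operator on l^2 with diagonal entries d_n has spectrum equal to the closure of {d_n : n ≥ 1}: every d_n is an eigenvalue (with eigenvector e_n), so {d_n} ⊂ sigma(M); the spectrum is closed, so its closure is too; and for lambda not in the closure, (M - lambda I) has bounded inverse (the diagonal entries 1/(d_n - lambda) are bounded). For our sequence d_n = 29 - 4/n, n = 1, 2, 3, ...:
  - {d_n} = {29 - 4/n : n ≥ 1}; the only limit point is 29
  - closure = {29 - 4/n : n ≥ 1} ∪ {29}
For the norm: a diagonal operator has ||M|| = sup_n |d_n|. Here d_n = 29 - 4/n increases monotonically from d_1 = 25 toward 29, with all terms in [25, 29); so sup_n |d_n| = 29 (the supremum is the limit, not attained). So ||M|| = 29.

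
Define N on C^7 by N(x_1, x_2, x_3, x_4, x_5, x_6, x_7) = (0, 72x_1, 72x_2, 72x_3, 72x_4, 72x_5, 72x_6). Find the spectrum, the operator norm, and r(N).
sigma(N) = {0}; ||N|| = 72; r(N) = 0. (N is nilpotent with N^7 = 0.)

On C^7, N is a strictly lower-triangular matrix with 72 on the subdiagonal and zeros elsewhere, so its characteristic polynomial is lambda^7 and every eigenvalue is 0: sigma(N) = {0}. For the operator norm, N e_i = 72e_{i+1} for i = 1, ..., 6 and N e_7 = 0, so the singular values of N are 72 (with multiplicity 6) and 0; hence ||N|| = 72. The spectral radius r(N) = max|lambda| = 0. Note ||N|| > r(N) — characteristic of non-normal nilpotent operators. Indeed N^7 = 0.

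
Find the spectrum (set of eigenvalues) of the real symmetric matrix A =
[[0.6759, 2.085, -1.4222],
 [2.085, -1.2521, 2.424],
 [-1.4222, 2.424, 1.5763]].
sigma(A) ≈ {-4, 2, 3}

A is real symmetric, so its spectrum consists of real eigenvalues. Expanding the characteristic polynomial of the displayed matrix gives
  det(λ I - A) = p(λ) = λ^3 + (-1)λ^2 + (-14)λ + (24.0011).
Solving p(λ) = 0 yields eigenvalues ≈ -4, 2, 3. (A is shown rounded to 4 decimals, so these recover the underlying integer eigenvalues to within that precision.)
Verification: the trace of A = 1 equals the sum of eigenvalues 1, and det(A) ≈ -24.0011 matches the eigenvalue product -24.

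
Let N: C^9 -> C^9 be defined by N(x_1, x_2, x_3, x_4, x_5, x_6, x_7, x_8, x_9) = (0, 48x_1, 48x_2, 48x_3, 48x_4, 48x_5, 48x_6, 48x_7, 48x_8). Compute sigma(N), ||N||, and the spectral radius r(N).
sigma(N) = {0}; ||N|| = 48; r(N) = 0. (N is nilpotent with N^9 = 0.)

On C^9, N is a strictly lower-triangular matrix with 48 on the subdiagonal and zeros elsewhere, so its characteristic polynomial is lambda^9 and every eigenvalue is 0: sigma(N) = {0}. For the operator norm, N e_i = 48e_{i+1} for i = 1, ..., 8 and N e_9 = 0, so the singular values of N are 48 (with multiplicity 8) and 0; hence ||N|| = 48. The spectral radius r(N) = max|lambda| = 0. Note ||N|| > r(N) — characteristic of non-normal nilpotent operators. Indeed N^9 = 0.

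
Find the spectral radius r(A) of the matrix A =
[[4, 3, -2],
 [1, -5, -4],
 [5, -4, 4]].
r(A) ≈ 6.9936

The eigenvalues of A are the roots of its characteristic polynomial. With M = A (coefficients from the trace, the sum of principal 2x2 minors, and det A):
  p(λ) = det(λ I - M) = λ^3 - 3λ^2 - 33λ + 258.
No integer candidate from the rational root theorem (±divisors of 258) is a root, so the roots are irrational. The cubic discriminant is Δ = -1156059 < 0, so there is one real root and a complex-conjugate pair. p(-7) = -1 and p(-6) = 132 have opposite signs, so a root lies in (-7, -6); Newton's method refines it to λ ≈ -6.9936. Dividing out (λ - (-6.9936)) leaves approximately λ^2 - 9.9936λ + 36.891. For λ^2 - 9.9936λ + 36.891 the discriminant is -47.6921. It is negative, so the remaining roots are the complex-conjugate pair λ ≈ 4.9968 ± 3.453i. Their product equals the constant term, so |λ|^2 ≈ 36.891 and |λ| ≈ 6.0738.
Thus the eigenvalues (to 4 decimals) are -6.9936 (modulus 6.9936); 4.9968 ± 3.453i (modulus 6.0738). The spectral radius is the largest modulus: r(A) ≈ 6.9936. (Cross-check: r(A) ≤ ||A||_2 ≈ 7.8273; equality holds whenever A is normal, though it can also hold for some non-normal A.)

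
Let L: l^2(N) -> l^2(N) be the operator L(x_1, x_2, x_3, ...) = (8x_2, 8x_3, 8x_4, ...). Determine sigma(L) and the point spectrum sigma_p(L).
sigma(L) = closed disk {z in C : |z| ≤ 8}; sigma_p(L) = open disk {z in C : |z| < 8}

Note L = 8·V where V is the unit left shift (V x)_k = x_{k+1}; so sigma(L) = 8·sigma(V) and ||L|| = 8||V||. ||L x||^2 = 64sum_{k≥2} |x_k|^2 ≤ 64||x||^2, with equality on {x : x_1 = 0}, so ||L|| = 8. For any lambda with |lambda| < 8, set r = lambda/8 (|r| < 1); the vector x = (1, r, r^2, ...) is in l^2 and satisfies L x = 8(r, r^2, ...) = lambda x, so lambda is an eigenvalue. On the boundary |lambda| = 8 the geometric series diverges, so no l^2 eigenvector exists, but these lambda lie in the approximate point spectrum. Hence sigma(L) is the closed disk of radius 8 and sigma_p(L) is the open disk.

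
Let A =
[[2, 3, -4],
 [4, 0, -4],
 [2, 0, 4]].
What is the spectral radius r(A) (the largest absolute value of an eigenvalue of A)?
r(A) ≈ 5.2012

The eigenvalues of A are the roots of its characteristic polynomial. With M = A (coefficients from the trace, the sum of principal 2x2 minors, and det A):
  p(λ) = det(λ I - M) = λ^3 - 6λ^2 + 4λ + 72.
No integer candidate from the rational root theorem (±divisors of 72) is a root, so the roots are irrational. The cubic discriminant is Δ = -108544 < 0, so there is one real root and a complex-conjugate pair. p(-3) = -21 and p(-2) = 32 have opposite signs, so a root lies in (-3, -2); Newton's method refines it to λ ≈ -2.6615. Dividing out (λ - (-2.6615)) leaves approximately λ^2 - 8.6615λ + 27.0525. For λ^2 - 8.6615λ + 27.0525 the discriminant is -33.1885. It is negative, so the remaining roots are the complex-conjugate pair λ ≈ 4.3307 ± 2.8805i. Their product equals the constant term, so |λ|^2 ≈ 27.0525 and |λ| ≈ 5.2012.
Thus the eigenvalues (to 4 decimals) are -2.6615 (modulus 2.6615); 4.3307 ± 2.8805i (modulus 5.2012). The spectral radius is the largest modulus: r(A) ≈ 5.2012. (Cross-check: r(A) ≤ ||A||_2 ≈ 7.7175; equality holds whenever A is normal, though it can also hold for some non-normal A.)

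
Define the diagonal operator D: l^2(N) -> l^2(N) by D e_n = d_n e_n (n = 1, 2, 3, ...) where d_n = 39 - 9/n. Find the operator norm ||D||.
||D|| = 39

For a diagonal operator on l^2 with entries d_n, ||D|| = sup_n |d_n|. Here d_1 = 30, d_2 = 69/2, ..., and d_n = 39 - 9/n increases monotonically toward 39. All terms lie in [30, 39), so |d_n| = d_n and the supremum is the limit 39, which is not attained by any individual d_n. Hence ||D|| = 39.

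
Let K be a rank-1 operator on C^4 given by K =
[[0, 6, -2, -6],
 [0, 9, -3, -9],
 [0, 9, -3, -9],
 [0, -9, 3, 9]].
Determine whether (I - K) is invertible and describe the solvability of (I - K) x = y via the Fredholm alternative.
(I - K) is invertible (det(I - K) = -14 ≠ 0), so for every y in C^4 the equation (I - K) x = y has a unique solution.

K has rank 1, so it is an outer product K = u v^T: every row of K is a multiple of one row vector. Reading off the entries, u = (2, 3, 3, -3) and v = (0, 3, -1, -3) (row i of K equals u_i·v^T). A rank-one matrix u v^T satisfies K u = u (v·u) and kills the (3)-dimensional subspace v^⊥, so its characteristic polynomial is lambda^3 (lambda - v·u) with v·u = tr K = 15. Hence the eigenvalues of I - K are 1 (multiplicity 3) and 1 - (15) = -14, so det(I - K) = -14. (Direct check: I - K =
[[1, -6, 2, 6],
 [0, -8, 3, 9],
 [0, -9, 4, 9],
 [0, 9, -3, -8]]
has determinant -14.) The finite-dimensional Fredholm alternative says: either (I - K) is invertible, or ker(I - K) ≠ {0} and then range(I - K) = ker((I - K)^*)^⊥, with dim ker(I - K) = dim ker((I - K)^*). Since det(I - K) ≠ 0, 1 is not an eigenvalue of K and ker(I - K) = {0}, so we are in the first case: for every y there is a unique x = (I - K)^(-1) y. Explicitly, by the Sherman–Morrison formula, (I - u v^T)^(-1) = I + u v^T/(1 - v·u), i.e. (I - K)^(-1) = I + K/(-14).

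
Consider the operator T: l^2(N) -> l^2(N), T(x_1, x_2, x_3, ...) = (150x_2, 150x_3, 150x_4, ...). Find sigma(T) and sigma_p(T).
sigma(T) = closed disk {z in C : |z| ≤ 150}; sigma_p(T) = open disk {z in C : |z| < 150}

Note T = 150·V where V is the unit left shift (V x)_k = x_{k+1}; so sigma(T) = 150·sigma(V) and ||T|| = 150||V||. ||T x||^2 = 22500sum_{k≥2} |x_k|^2 ≤ 22500||x||^2, with equality on {x : x_1 = 0}, so ||T|| = 150. For any lambda with |lambda| < 150, set r = lambda/150 (|r| < 1); the vector x = (1, r, r^2, ...) is in l^2 and satisfies T x = 150(r, r^2, ...) = lambda x, so lambda is an eigenvalue. On the boundary |lambda| = 150 the geometric series diverges, so no l^2 eigenvector exists, but these lambda lie in the approximate point spectrum. Hence sigma(T) is the closed disk of radius 150 and sigma_p(T) is the open disk.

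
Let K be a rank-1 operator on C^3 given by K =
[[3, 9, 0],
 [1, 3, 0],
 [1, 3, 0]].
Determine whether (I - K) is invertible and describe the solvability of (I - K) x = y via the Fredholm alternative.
(I - K) is invertible (det(I - K) = -5 ≠ 0), so for every y in C^3 the equation (I - K) x = y has a unique solution.

K has rank 1, so it is an outer product K = u v^T: every row of K is a multiple of one row vector. Reading off the entries, u = (-3, -1, -1) and v = (-1, -3, 0) (row i of K equals u_i·v^T). A rank-one matrix u v^T satisfies K u = u (v·u) and kills the (2)-dimensional subspace v^⊥, so its characteristic polynomial is lambda^2 (lambda - v·u) with v·u = tr K = 6. Hence the eigenvalues of I - K are 1 (multiplicity 2) and 1 - (6) = -5, so det(I - K) = -5. (Direct check: I - K =
[[-2, -9, 0],
 [-1, -2, 0],
 [-1, -3, 1]]
has determinant -5.) The finite-dimensional Fredholm alternative says: either (I - K) is invertible, or ker(I - K) ≠ {0} and then range(I - K) = ker((I - K)^*)^⊥, with dim ker(I - K) = dim ker((I - K)^*). Since det(I - K) ≠ 0, 1 is not an eigenvalue of K and ker(I - K) = {0}, so we are in the first case: for every y there is a unique x = (I - K)^(-1) y. Explicitly, by the Sherman–Morrison formula, (I - u v^T)^(-1) = I + u v^T/(1 - v·u), i.e. (I - K)^(-1) = I + K/(-5).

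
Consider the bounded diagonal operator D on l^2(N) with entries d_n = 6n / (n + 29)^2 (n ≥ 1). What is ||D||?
||D|| = 3/58 (attained at n = 29)

For D diagonal, ||D|| = sup_n |d_n|. Treat f(x) = 6x / (x + 29)^2 for real x > 0. By the quotient rule, f'(x) = 6(29 - x)/(x + 29)^3, which is positive for x < 29 and negative for x > 29. So f has a unique maximum at x = 29, and since 29 is a positive integer, the supremum over n ≥ 1 is attained at n = 29: d_29 = 6·29/(29 + 29)^2 = 6·29/3364 = 3/58. Hence ||D|| = 3/58.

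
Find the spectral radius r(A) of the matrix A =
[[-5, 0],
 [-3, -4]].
r(A) = 5

The eigenvalues of A are the roots of its characteristic polynomial. With M = A (coefficients from the trace and determinant):
  p(λ) = det(λ I - M) = λ^2 + 9λ + 20.
For λ^2 + 9λ + 20 the discriminant is 1. It is a perfect square (1^2), so the roots are rational: λ = (-9 ± 1)/2 = -4, -5.
Thus the eigenvalues (to 4 decimals) are -4 (modulus 4); -5 (modulus 5). The spectral radius is the largest modulus: r(A) = 5. (Cross-check: r(A) ≤ ||A||_2 ≈ 6.3246; equality holds whenever A is normal, though it can also hold for some non-normal A.)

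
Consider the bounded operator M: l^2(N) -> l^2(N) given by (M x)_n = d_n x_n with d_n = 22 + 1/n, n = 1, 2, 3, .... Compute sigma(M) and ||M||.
sigma(M) = {22 + 1/n : n ≥ 1} ∪ {22}; ||M|| = 23

A bounded diagonal operator on l^2 with diagonal entries d_n has spectrum equal to the closure of {d_n : n ≥ 1}: every d_n is an eigenvalue (with eigenvector e_n), so {d_n} ⊂ sigma(M); the spectrum is closed, so its closure is too; and for lambda not in the closure, (M - lambda I) has bounded inverse (the diagonal entries 1/(d_n - lambda) are bounded). For our sequence d_n = 22 + 1/n, n = 1, 2, 3, ...:
  - {d_n} = {22 + 1/n : n ≥ 1}; the only limit point is 22
  - closure = {22 + 1/n : n ≥ 1} ∪ {22}
For the norm: a diagonal operator has ||M|| = sup_n |d_n|. Here d_n = 22 + 1/n is positive and decreasing, so sup_n |d_n| = d_1 = 22 + 1 = 23. So ||M|| = 23.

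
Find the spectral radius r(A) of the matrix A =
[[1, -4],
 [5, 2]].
r(A) = sqrt(22) ≈ 4.6904

The eigenvalues of A are the roots of its characteristic polynomial. With M = A (coefficients from the trace and determinant):
  p(λ) = det(λ I - M) = λ^2 - 3λ + 22.
For λ^2 - 3λ + 22 the discriminant is -79. It is negative, so the roots are the complex-conjugate pair λ = 3/2 ± (sqrt(79)/2) i ≈ 1.5 ± 4.4441i. For a conjugate pair the product of the roots equals the constant term, so |λ|^2 = 22 and |λ| = sqrt(22) ≈ 4.6904.
Thus the eigenvalues (to 4 decimals) are 1.5 ± 4.4441i (modulus 4.6904). The spectral radius is the largest modulus: r(A) = sqrt(22) ≈ 4.6904. (Cross-check: r(A) ≤ ||A||_2 ≈ 5.4505; equality holds whenever A is normal, though it can also hold for some non-normal A.)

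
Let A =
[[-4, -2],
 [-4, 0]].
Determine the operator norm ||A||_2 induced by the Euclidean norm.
||A||_2 = sqrt((36 + sqrt(1040))/2) ≈ 5.8416 (= sqrt(largest eigenvalue of A^T A))

||A||_2 = sigma_max(A) = sqrt(lambda_max(A^T A)). Form the symmetric matrix M = A^T A =
[[32, 8],
 [8, 4]].
Its characteristic polynomial (trace, determinant of M give the coefficients) is
  p(λ) = det(λ I - M) = λ^2 - 36λ + 64.
For λ^2 - 36λ + 64 the discriminant is 1040. It is nonnegative but not a perfect square, so the roots are real and irrational: λ = (36 ± sqrt(1040))/2 ≈ 34.1245, 1.8755.
So the eigenvalues of A^T A are ≈ 1.8755, 34.1245 (all ≥ 0, as they must be for A^T A). The largest is λ_max = (36 + sqrt(1040))/2 ≈ 34.1245, hence ||A||_2 = sqrt(λ_max) = sqrt((36 + sqrt(1040))/2) ≈ 5.8416.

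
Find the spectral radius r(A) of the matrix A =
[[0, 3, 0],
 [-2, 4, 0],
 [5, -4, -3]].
r(A) = 3

The eigenvalues of A are the roots of its characteristic polynomial. With M = A (coefficients from the trace, the sum of principal 2x2 minors, and det A):
  p(λ) = det(λ I - M) = λ^3 - λ^2 - 6λ + 18.
By the rational root theorem any rational root is an integer divisor of 18. Testing λ = -3: p(-3) = -27 - 9 + 18 + 18 = 0, so λ = -3 is a root. Dividing out (λ + 3) leaves p(λ) = (λ + 3)(λ^2 - 4λ + 6). For λ^2 - 4λ + 6 the discriminant is -8. It is negative, so the roots are the complex-conjugate pair λ = 2 ± (sqrt(8)/2) i ≈ 2 ± 1.4142i. For a conjugate pair the product of the roots equals the constant term, so |λ|^2 = 6 and |λ| = sqrt(6) ≈ 2.4495.
Thus the eigenvalues (to 4 decimals) are 2 ± 1.4142i (modulus 2.4495); -3 (modulus 3). The spectral radius is the largest modulus: r(A) = 3. (Cross-check: r(A) ≤ ||A||_2 ≈ 8.3356; equality holds whenever A is normal, though it can also hold for some non-normal A.)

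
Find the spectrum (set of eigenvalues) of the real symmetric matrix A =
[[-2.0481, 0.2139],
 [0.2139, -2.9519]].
sigma(A) ≈ {-3, -2}

A is real symmetric, so its spectrum consists of real eigenvalues. Expanding the characteristic polynomial of the displayed matrix gives
  det(λ I - A) = p(λ) = λ^2 + (5)λ + (6).
Solving p(λ) = 0 yields eigenvalues ≈ -3, -2. (A is shown rounded to 4 decimals, so these recover the underlying integer eigenvalues to within that precision.)
Verification: the trace of A = -5 equals the sum of eigenvalues -5, and det(A) ≈ 6.0000 matches the eigenvalue product 6.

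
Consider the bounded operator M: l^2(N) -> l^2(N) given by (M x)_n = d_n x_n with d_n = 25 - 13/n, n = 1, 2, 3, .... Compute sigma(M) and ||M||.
sigma(M) = {25 - 13/n : n ≥ 1} ∪ {25}; ||M|| = 25

A bounded diagonal operator on l^2 with diagonal entries d_n has spectrum equal to the closure of {d_n : n ≥ 1}: every d_n is an eigenvalue (with eigenvector e_n), so {d_n} ⊂ sigma(M); the spectrum is closed, so its closure is too; and for lambda not in the closure, (M - lambda I) has bounded inverse (the diagonal entries 1/(d_n - lambda) are bounded). For our sequence d_n = 25 - 13/n, n = 1, 2, 3, ...:
  - {d_n} = {25 - 13/n : n ≥ 1}; the only limit point is 25
  - closure = {25 - 13/n : n ≥ 1} ∪ {25}
For the norm: a diagonal operator has ||M|| = sup_n |d_n|. Here d_n = 25 - 13/n increases monotonically from d_1 = 12 toward 25, with all terms in [12, 25); so sup_n |d_n| = 25 (the supremum is the limit, not attained). So ||M|| = 25.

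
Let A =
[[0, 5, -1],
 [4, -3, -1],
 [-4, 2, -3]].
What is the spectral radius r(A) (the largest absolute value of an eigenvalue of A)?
r(A) = (2 + sqrt(88))/2 ≈ 5.6904

The eigenvalues of A are the roots of its characteristic polynomial. With M = A (coefficients from the trace, the sum of principal 2x2 minors, and det A):
  p(λ) = det(λ I - M) = λ^3 + 6λ^2 - 13λ - 84.
By the rational root theorem any rational root is an integer divisor of 84. Testing λ = -4: p(-4) = -64 + 96 + 52 - 84 = 0, so λ = -4 is a root. Dividing out (λ + 4) leaves p(λ) = (λ + 4)(λ^2 + 2λ - 21). For λ^2 + 2λ - 21 the discriminant is 88. It is nonnegative but not a perfect square, so the roots are real and irrational: λ = (-2 ± sqrt(88))/2 ≈ 3.6904, -5.6904.
Thus the eigenvalues (to 4 decimals) are 3.6904 (modulus 3.6904); -5.6904 (modulus 5.6904); -4 (modulus 4). The spectral radius is the largest modulus: r(A) = (2 + sqrt(88))/2 ≈ 5.6904. (Cross-check: r(A) ≤ ||A||_2 ≈ 7.6116; equality holds whenever A is normal, though it can also hold for some non-normal A.)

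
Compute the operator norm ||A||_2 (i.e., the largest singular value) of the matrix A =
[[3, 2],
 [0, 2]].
||A||_2 = sqrt((17 + sqrt(145))/2) ≈ 3.8106 (= sqrt(largest eigenvalue of A^T A))

||A||_2 = sigma_max(A) = sqrt(lambda_max(A^T A)). Form the symmetric matrix M = A^T A =
[[9, 6],
 [6, 8]].
Its characteristic polynomial (trace, determinant of M give the coefficients) is
  p(λ) = det(λ I - M) = λ^2 - 17λ + 36.
For λ^2 - 17λ + 36 the discriminant is 145. It is nonnegative but not a perfect square, so the roots are real and irrational: λ = (17 ± sqrt(145))/2 ≈ 14.5208, 2.4792.
So the eigenvalues of A^T A are ≈ 2.4792, 14.5208 (all ≥ 0, as they must be for A^T A). The largest is λ_max = (17 + sqrt(145))/2 ≈ 14.5208, hence ||A||_2 = sqrt(λ_max) = sqrt((17 + sqrt(145))/2) ≈ 3.8106.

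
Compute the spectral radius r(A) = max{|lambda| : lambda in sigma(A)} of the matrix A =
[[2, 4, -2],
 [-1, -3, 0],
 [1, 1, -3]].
r(A) = (2 + sqrt(8))/2 ≈ 2.4142

The eigenvalues of A are the roots of its characteristic polynomial. With M = A (coefficients from the trace, the sum of principal 2x2 minors, and det A):
  p(λ) = det(λ I - M) = λ^3 + 4λ^2 + 3λ - 2.
By the rational root theorem any rational root is an integer divisor of 2. Testing λ = -2: p(-2) = -8 + 16 - 6 - 2 = 0, so λ = -2 is a root. Dividing out (λ + 2) leaves p(λ) = (λ + 2)(λ^2 + 2λ - 1). For λ^2 + 2λ - 1 the discriminant is 8. It is nonnegative but not a perfect square, so the roots are real and irrational: λ = (-2 ± sqrt(8))/2 ≈ 0.4142, -2.4142.
Thus the eigenvalues (to 4 decimals) are 0.4142 (modulus 0.4142); -2.4142 (modulus 2.4142); -2 (modulus 2). The spectral radius is the largest modulus: r(A) = (2 + sqrt(8))/2 ≈ 2.4142. (Cross-check: r(A) ≤ ||A||_2 ≈ 6.1854; equality holds whenever A is normal, though it can also hold for some non-normal A.)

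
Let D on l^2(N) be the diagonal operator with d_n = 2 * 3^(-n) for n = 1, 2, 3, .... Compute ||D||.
||D|| = 2/3 (attained at n = 1)

For D diagonal, ||D|| = sup_n |d_n|. The sequence d_n = 2 * 3^(-n) is positive and strictly decreasing (ratio 3^(-1) < 1), so the supremum is d_1 = 2/3. Hence ||D|| = 2/3.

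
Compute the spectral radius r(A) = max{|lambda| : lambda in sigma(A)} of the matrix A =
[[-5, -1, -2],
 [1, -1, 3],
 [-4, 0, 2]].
r(A) ≈ 5.4885

The eigenvalues of A are the roots of its characteristic polynomial. With M = A (coefficients from the trace, the sum of principal 2x2 minors, and det A):
  p(λ) = det(λ I - M) = λ^3 + 4λ^2 - 14λ - 32.
No integer candidate from the rational root theorem (±divisors of 32) is a root, so the roots are irrational. The cubic discriminant is Δ = 26912 > 0, so there are three distinct real roots. p(-6) = -20 and p(-5) = 13 have opposite signs, so a root lies in (-6, -5); Newton's method refines it to λ ≈ -5.4885. p(-2) = 4 and p(-1) = -15 have opposite signs, so a root lies in (-2, -1); Newton's method refines it to λ ≈ -1.7825. p(3) = -11 and p(4) = 40 have opposite signs, so a root lies in (3, 4); Newton's method refines it to λ ≈ 3.271. Check (Vieta): the three roots sum to -4, matching tr M = -4.
Thus the eigenvalues (to 4 decimals) are -5.4885 (modulus 5.4885); -1.7825 (modulus 1.7825); 3.271 (modulus 3.271). The spectral radius is the largest modulus: r(A) ≈ 5.4885. (Cross-check: r(A) ≤ ||A||_2 ≈ 6.5804; equality holds whenever A is normal, though it can also hold for some non-normal A.)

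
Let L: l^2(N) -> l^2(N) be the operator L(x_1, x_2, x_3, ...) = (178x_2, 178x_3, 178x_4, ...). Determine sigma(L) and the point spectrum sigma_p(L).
sigma(L) = closed disk {z in C : |z| ≤ 178}; sigma_p(L) = open disk {z in C : |z| < 178}

Note L = 178·V where V is the unit left shift (V x)_k = x_{k+1}; so sigma(L) = 178·sigma(V) and ||L|| = 178||V||. ||L x||^2 = 31684sum_{k≥2} |x_k|^2 ≤ 31684||x||^2, with equality on {x : x_1 = 0}, so ||L|| = 178. For any lambda with |lambda| < 178, set r = lambda/178 (|r| < 1); the vector x = (1, r, r^2, ...) is in l^2 and satisfies L x = 178(r, r^2, ...) = lambda x, so lambda is an eigenvalue. On the boundary |lambda| = 178 the geometric series diverges, so no l^2 eigenvector exists, but these lambda lie in the approximate point spectrum. Hence sigma(L) is the closed disk of radius 178 and sigma_p(L) is the open disk.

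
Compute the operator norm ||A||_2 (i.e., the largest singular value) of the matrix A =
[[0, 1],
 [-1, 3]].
||A||_2 = sqrt((11 + sqrt(117))/2) ≈ 3.3028 (= sqrt(largest eigenvalue of A^T A))

||A||_2 = sigma_max(A) = sqrt(lambda_max(A^T A)). Form the symmetric matrix M = A^T A =
[[1, -3],
 [-3, 10]].
Its characteristic polynomial (trace, determinant of M give the coefficients) is
  p(λ) = det(λ I - M) = λ^2 - 11λ + 1.
For λ^2 - 11λ + 1 the discriminant is 117. It is nonnegative but not a perfect square, so the roots are real and irrational: λ = (11 ± sqrt(117))/2 ≈ 10.9083, 0.0917.
So the eigenvalues of A^T A are ≈ 0.0917, 10.9083 (all ≥ 0, as they must be for A^T A). The largest is λ_max = (11 + sqrt(117))/2 ≈ 10.9083, hence ||A||_2 = sqrt(λ_max) = sqrt((11 + sqrt(117))/2) ≈ 3.3028.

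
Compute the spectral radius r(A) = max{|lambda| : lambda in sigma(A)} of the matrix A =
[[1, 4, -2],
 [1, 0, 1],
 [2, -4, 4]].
r(A) = 2

The eigenvalues of A are the roots of its characteristic polynomial. With M = A (coefficients from the trace, the sum of principal 2x2 minors, and det A):
  p(λ) = det(λ I - M) = λ^3 - 5λ^2 + 8λ - 4.
By the rational root theorem any rational root is an integer divisor of 4. Testing λ = 2: p(2) = 8 - 20 + 16 - 4 = 0, so λ = 2 is a root. Dividing out (λ - 2) leaves p(λ) = (λ - 2)(λ^2 - 3λ + 2). For λ^2 - 3λ + 2 the discriminant is 1. It is a perfect square (1^2), so the roots are rational: λ = (3 ± 1)/2 = 2, 1.
Thus the eigenvalues (to 4 decimals) are 2 (modulus 2); 1 (modulus 1). The spectral radius is the largest modulus: r(A) = 2. (Cross-check: r(A) ≤ ||A||_2 ≈ 7.2345; equality holds whenever A is normal, though it can also hold for some non-normal A.)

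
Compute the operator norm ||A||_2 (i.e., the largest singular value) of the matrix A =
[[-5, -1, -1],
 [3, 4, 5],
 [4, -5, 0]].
||A||_2 ≈ 8.0742 (= sqrt(largest eigenvalue of A^T A))

||A||_2 = sigma_max(A) = sqrt(lambda_max(A^T A)). Form the symmetric matrix M = A^T A =
[[50, -3, 20],
 [-3, 42, 21],
 [20, 21, 26]].
Its characteristic polynomial (trace, sum of principal 2x2 minors, determinant of M give the coefficients) is
  p(λ) = det(λ I - M) = λ^3 - 118λ^2 + 3642λ - 12996.
No integer candidate from the rational root theorem (±divisors of 12996) is a root, so the roots are irrational. The cubic discriminant is Δ = 2018272032 > 0, so there are three distinct real roots. p(4) = -252 and p(5) = 2389 have opposite signs, so a root lies in (4, 5); Newton's method refines it to λ ≈ 4.0921. p(48) = 540 and p(49) = -207 have opposite signs, so a root lies in (48, 49); Newton's method refines it to λ ≈ 48.7153. p(65) = -191 and p(66) = 864 have opposite signs, so a root lies in (65, 66); Newton's method refines it to λ ≈ 65.1926. Check (Vieta): the three roots sum to 118, matching tr M = 118.
So the eigenvalues of A^T A are ≈ 4.0921, 48.7153, 65.1926 (all ≥ 0, as they must be for A^T A). The largest is λ_max ≈ 65.1926, hence ||A||_2 = sqrt(λ_max) ≈ 8.0742.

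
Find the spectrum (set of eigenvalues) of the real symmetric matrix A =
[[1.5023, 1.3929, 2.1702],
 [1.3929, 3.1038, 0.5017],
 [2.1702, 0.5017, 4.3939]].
sigma(A) ≈ {0, 3, 6}

A is real symmetric, so its spectrum consists of real eigenvalues. Expanding the characteristic polynomial of the displayed matrix gives
  det(λ I - A) = p(λ) = λ^3 + (-9)λ^2 + (18)λ + (0).
Solving p(λ) = 0 yields eigenvalues ≈ 0, 3, 6. (A is shown rounded to 4 decimals, so these recover the underlying integer eigenvalues to within that precision.)
Verification: the trace of A = 9 equals the sum of eigenvalues 9, and det(A) ≈ -0.0000 matches the eigenvalue product 0.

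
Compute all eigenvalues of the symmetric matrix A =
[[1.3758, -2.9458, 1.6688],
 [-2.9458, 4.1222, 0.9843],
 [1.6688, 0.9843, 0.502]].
sigma(A) ≈ {-2, 2, 6}

A is real symmetric, so its spectrum consists of real eigenvalues. Expanding the characteristic polynomial of the displayed matrix gives
  det(λ I - A) = p(λ) = λ^3 + (-6)λ^2 + (-4)λ + (24).
Solving p(λ) = 0 yields eigenvalues ≈ -2, 2, 6. (A is shown rounded to 4 decimals, so these recover the underlying integer eigenvalues to within that precision.)
Verification: the trace of A = 6 equals the sum of eigenvalues 6, and det(A) ≈ -23.9996 matches the eigenvalue product -24.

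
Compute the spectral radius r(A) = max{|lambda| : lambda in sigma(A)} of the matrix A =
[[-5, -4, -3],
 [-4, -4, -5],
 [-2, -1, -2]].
r(A) ≈ 10.011

The eigenvalues of A are the roots of its characteristic polynomial. With M = A (coefficients from the trace, the sum of principal 2x2 minors, and det A):
  p(λ) = det(λ I - M) = λ^3 + 11λ^2 + 11λ + 11.
No integer candidate from the rational root theorem (±divisors of 11) is a root, so the roots are irrational. The cubic discriminant is Δ = -28556 < 0, so there is one real root and a complex-conjugate pair. p(-11) = -110 and p(-10) = 1 have opposite signs, so a root lies in (-11, -10); Newton's method refines it to λ ≈ -10.011. Dividing out (λ - (-10.011)) leaves approximately λ^2 + 0.989λ + 1.0988. For λ^2 + 0.989λ + 1.0988 the discriminant is -3.417. It is negative, so the remaining roots are the complex-conjugate pair λ ≈ -0.4945 ± 0.9243i. Their product equals the constant term, so |λ|^2 ≈ 1.0988 and |λ| ≈ 1.0482.
Thus the eigenvalues (to 4 decimals) are -10.011 (modulus 10.011); -0.4945 ± 0.9243i (modulus 1.0482). The spectral radius is the largest modulus: r(A) ≈ 10.011. (Cross-check: r(A) ≤ ||A||_2 ≈ 10.6353; equality holds whenever A is normal, though it can also hold for some non-normal A.)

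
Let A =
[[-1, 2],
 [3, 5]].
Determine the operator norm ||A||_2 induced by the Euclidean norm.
||A||_2 = sqrt((39 + sqrt(1037))/2) ≈ 5.9667 (= sqrt(largest eigenvalue of A^T A))

||A||_2 = sigma_max(A) = sqrt(lambda_max(A^T A)). Form the symmetric matrix M = A^T A =
[[10, 13],
 [13, 29]].
Its characteristic polynomial (trace, determinant of M give the coefficients) is
  p(λ) = det(λ I - M) = λ^2 - 39λ + 121.
For λ^2 - 39λ + 121 the discriminant is 1037. It is nonnegative but not a perfect square, so the roots are real and irrational: λ = (39 ± sqrt(1037))/2 ≈ 35.6012, 3.3988.
So the eigenvalues of A^T A are ≈ 3.3988, 35.6012 (all ≥ 0, as they must be for A^T A). The largest is λ_max = (39 + sqrt(1037))/2 ≈ 35.6012, hence ||A||_2 = sqrt(λ_max) = sqrt((39 + sqrt(1037))/2) ≈ 5.9667.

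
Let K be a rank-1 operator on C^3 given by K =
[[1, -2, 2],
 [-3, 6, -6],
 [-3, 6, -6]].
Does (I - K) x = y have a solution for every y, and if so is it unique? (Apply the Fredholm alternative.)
(I - K) is singular (det(I - K) = 0, i.e. 1 ∈ sigma(K)). (I - K) x = y is solvable iff y ⊥ ker((I - K)^*) = span{(-1, 2, -2)}, i.e. iff -y_1 + 2y_2 - 2y_3 = 0. When solvable, the solutions are x = y + c·(-1, 3, 3), c arbitrary (ker(I - K) = span{(-1, 3, 3)}, dimension 1).

K has rank 1, so it is an outer product K = u v^T: every row of K is a multiple of one row vector. Reading off the entries, u = (-1, 3, 3) and v = (-1, 2, -2) (row i of K equals u_i·v^T). A rank-one matrix u v^T satisfies K u = u (v·u) and kills the (2)-dimensional subspace v^⊥, so its characteristic polynomial is lambda^2 (lambda - v·u) with v·u = tr K = 1. Hence the eigenvalues of I - K are 1 (multiplicity 2) and 1 - (1) = 0, so det(I - K) = 0. (Direct check: I - K =
[[0, 2, -2],
 [3, -5, 6],
 [3, -6, 7]]
has determinant 0.) So 1 is an eigenvalue of K and (I - K) is not invertible. The finite-dimensional Fredholm alternative says: either (I - K) is invertible, or ker(I - K) ≠ {0} and then range(I - K) = ker((I - K)^*)^⊥, with dim ker(I - K) = dim ker((I - K)^*). We are in the second case, so we need both kernels. Kernel of I - K: (I - K) u = u - u (v·u) = u - u = 0, so ker(I - K) = span{u} = span{(-1, 3, 3)} (it is exactly 1-dimensional because rank(I - K) = 2). Kernel of the adjoint: K is real, so (I - K)^* = I - K^T = I - v u^T, and (I - v u^T) v = v - v (u·v) = 0; hence ker((I - K)^*) = span{v} = span{(-1, 2, -2)}. Therefore (I - K) x = y is solvable iff <y, v> = 0, i.e. iff -y_1 + 2y_2 - 2y_3 = 0. When this holds, K y = u (v·y) = 0, so (I - K) y = y and x = y is a particular solution; the full solution set is the line x = y + c·u = y + c·(-1, 3, 3), c ∈ C.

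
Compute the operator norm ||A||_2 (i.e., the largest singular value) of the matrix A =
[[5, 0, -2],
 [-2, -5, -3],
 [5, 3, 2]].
||A||_2 ≈ 8.7158 (= sqrt(largest eigenvalue of A^T A))

||A||_2 = sigma_max(A) = sqrt(lambda_max(A^T A)). Form the symmetric matrix M = A^T A =
[[54, 25, 6],
 [25, 34, 21],
 [6, 21, 17]].
Its characteristic polynomial (trace, sum of principal 2x2 minors, determinant of M give the coefficients) is
  p(λ) = det(λ I - M) = λ^3 - 105λ^2 + 2230λ - 1849.
No integer candidate from the rational root theorem (±divisors of 1849) is a root, so the roots are irrational. The cubic discriminant is Δ = 9606832673 > 0, so there are three distinct real roots. p(0) = -1849 and p(1) = 277 have opposite signs, so a root lies in (0, 1); Newton's method refines it to λ ≈ 0.864. p(28) = 223 and p(29) = -1095 have opposite signs, so a root lies in (28, 29); Newton's method refines it to λ ≈ 28.1713. p(75) = -3349 and p(76) = 127 have opposite signs, so a root lies in (75, 76); Newton's method refines it to λ ≈ 75.9647. Check (Vieta): the three roots sum to 105, matching tr M = 105.
So the eigenvalues of A^T A are ≈ 0.864, 28.1713, 75.9647 (all ≥ 0, as they must be for A^T A). The largest is λ_max ≈ 75.9647, hence ||A||_2 = sqrt(λ_max) ≈ 8.7158.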